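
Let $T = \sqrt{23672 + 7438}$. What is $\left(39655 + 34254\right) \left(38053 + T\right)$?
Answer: $2812459177 + 73909 \sqrt{31110} \approx 2.8255 \cdot 10^{9}$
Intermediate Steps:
$T = \sqrt{31110} \approx 176.38$
$\left(39655 + 34254\right) \left(38053 + T\right) = \left(39655 + 34254\right) \left(38053 + \sqrt{31110}\right) = 73909 \left(38053 + \sqrt{31110}\right) = 2812459177 + 73909 \sqrt{31110}$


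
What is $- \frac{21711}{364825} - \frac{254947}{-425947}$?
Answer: $\frac{83763303958}{155396114275} \approx 0.53903$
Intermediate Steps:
$- \frac{21711}{364825} - \frac{254947}{-425947} = \left(-21711\right) \frac{1}{364825} - - \frac{254947}{425947} = - \frac{21711}{364825} + \frac{254947}{425947} = \frac{83763303958}{155396114275}$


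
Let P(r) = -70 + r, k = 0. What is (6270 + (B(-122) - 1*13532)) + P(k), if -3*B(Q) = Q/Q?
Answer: -21997/3 ≈ -7332.3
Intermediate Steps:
B(Q) = -1/3 (B(Q) = -Q/(3*Q) = -1/3*1 = -1/3)
(6270 + (B(-122) - 1*13532)) + P(k) = (6270 + (-1/3 - 1*13532)) + (-70 + 0) = (6270 + (-1/3 - 13532)) - 70 = (6270 - 40597/3) - 70 = -21787/3 - 70 = -21997/3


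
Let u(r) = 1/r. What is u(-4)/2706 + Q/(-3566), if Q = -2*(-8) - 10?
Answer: -34255/19299192 ≈ -0.0017749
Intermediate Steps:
Q = 6 (Q = 16 - 10 = 6)
u(-4)/2706 + Q/(-3566) = 1/(-4*2706) + 6/(-3566) = -¼*1/2706 + 6*(-1/3566) = -1/10824 - 3/1783 = -34255/19299192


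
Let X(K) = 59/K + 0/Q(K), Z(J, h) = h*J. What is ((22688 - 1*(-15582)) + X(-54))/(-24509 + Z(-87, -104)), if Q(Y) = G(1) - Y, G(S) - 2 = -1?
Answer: -2066521/834894 ≈ -2.4752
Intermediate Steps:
G(S) = 1 (G(S) = 2 - 1 = 1)
Z(J, h) = J*h
Q(Y) = 1 - Y
X(K) = 59/K (X(K) = 59/K + 0/(1 - K) = 59/K + 0 = 59/K)
((22688 - 1*(-15582)) + X(-54))/(-24509 + Z(-87, -104)) = ((22688 - 1*(-15582)) + 59/(-54))/(-24509 - 87*(-104)) = ((22688 + 15582) + 59*(-1/54))/(-24509 + 9048) = (38270 - 59/54)/(-15461) = (2066521/54)*(-1/15461) = -2066521/834894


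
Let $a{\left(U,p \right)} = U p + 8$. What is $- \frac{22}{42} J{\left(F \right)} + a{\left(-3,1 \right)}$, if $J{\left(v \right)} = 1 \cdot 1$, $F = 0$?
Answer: $\frac{94}{21} \approx 4.4762$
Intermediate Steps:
$a{\left(U,p \right)} = 8 + U p$
$J{\left(v \right)} = 1$
$- \frac{22}{42} J{\left(F \right)} + a{\left(-3,1 \right)} = - \frac{22}{42} \cdot 1 + \left(8 - 3\right) = \left(-22\right) \frac{1}{42} \cdot 1 + \left(8 - 3\right) = \left(- \frac{11}{21}\right) 1 + 5 = - \frac{11}{21} + 5 = \frac{94}{21}$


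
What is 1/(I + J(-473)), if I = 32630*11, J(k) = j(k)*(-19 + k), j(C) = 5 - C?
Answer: 1/123754 ≈ 8.0805e-6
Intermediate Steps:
J(k) = (-19 + k)*(5 - k) (J(k) = (5 - k)*(-19 + k) = (-19 + k)*(5 - k))
I = 358930
1/(I + J(-473)) = 1/(358930 - (-19 - 473)*(-5 - 473)) = 1/(358930 - 1*(-492)*(-478)) = 1/(358930 - 235176) = 1/123754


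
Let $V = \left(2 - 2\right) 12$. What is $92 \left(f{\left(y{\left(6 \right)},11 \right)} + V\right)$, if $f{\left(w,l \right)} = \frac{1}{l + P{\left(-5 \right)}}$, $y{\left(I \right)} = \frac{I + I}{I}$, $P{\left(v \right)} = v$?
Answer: $\frac{46}{3} \approx 15.333$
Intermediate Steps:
$y{\left(I \right)} = 2$ ($y{\left(I \right)} = \frac{2 I}{I} = 2$)
$f{\left(w,l \right)} = \frac{1}{-5 + l}$ ($f{\left(w,l \right)} = \frac{1}{l - 5} = \frac{1}{-5 + l}$)
$V = 0$ ($V = 0 \cdot 12 = 0$)
$92 \left(f{\left(y{\left(6 \right)},11 \right)} + V\right) = 92 \left(\frac{1}{-5 + 11} + 0\right) = 92 \left(\frac{1}{6} + 0\right) = 92 \cdot \frac{1}{6} = \frac{46}{3}$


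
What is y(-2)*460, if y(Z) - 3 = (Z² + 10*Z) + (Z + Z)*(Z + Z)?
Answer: 1380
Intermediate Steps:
y(Z) = 3 + 5*Z² + 10*Z (y(Z) = 3 + ((Z² + 10*Z) + (Z + Z)*(Z + Z)) = 3 + ((Z² + 10*Z) + (2*Z)*(2*Z)) = 3 + ((Z² + 10*Z) + 4*Z²) = 3 + (5*Z² + 10*Z) = 3 + 5*Z² + 10*Z)
y(-2)*460 = (3 + 5*(-2)² + 10*(-2))*460 = (3 + 5*4 - 20)*460 = (3 + 20 - 20)*460 = 3*460 = 1380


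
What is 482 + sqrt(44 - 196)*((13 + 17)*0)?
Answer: 482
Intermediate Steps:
482 + sqrt(44 - 196)*((13 + 17)*0) = 482 + sqrt(-152)*(30*0) = 482 + (2*I*sqrt(38))*0 = 482 + 0 = 482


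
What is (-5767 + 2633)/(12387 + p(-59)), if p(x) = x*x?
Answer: -1567/7934 ≈ -0.19750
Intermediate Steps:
p(x) = x**2
(-5767 + 2633)/(12387 + p(-59)) = (-5767 + 2633)/(12387 + (-59)**2) = -3134/(12387 + 3481) = -3134/15868 = -3134*1/15868 = -1567/7934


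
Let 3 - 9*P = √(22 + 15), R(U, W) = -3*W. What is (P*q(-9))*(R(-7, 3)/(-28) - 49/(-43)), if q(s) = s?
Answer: -5277/1204 + 1759*√37/1204 ≈ 4.5038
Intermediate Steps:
P = ⅓ - √37/9 (P = ⅓ - √(22 + 15)/9 = ⅓ - √37/9 ≈ -0.34253)
(P*q(-9))*(R(-7, 3)/(-28) - 49/(-43)) = ((⅓ - √37/9)*(-9))*(-3*3/(-28) - 49/(-43)) = (-3 + √37)*(-9*(-1/28) - 49*(-1/43)) = (-3 + √37)*(9/28 + 49/43) = (-3 + √37)*(1759/1204) = -5277/1204 + 1759*√37/1204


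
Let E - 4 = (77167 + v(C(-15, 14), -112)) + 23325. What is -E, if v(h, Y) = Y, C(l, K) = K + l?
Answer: -100384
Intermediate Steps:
E = 100384 (E = 4 + ((77167 - 112) + 23325) = 4 + (77055 + 23325) = 4 + 100380 = 100384)
-E = -1*100384 = -100384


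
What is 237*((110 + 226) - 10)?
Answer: 77262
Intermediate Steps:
237*((110 + 226) - 10) = 237*(336 - 10) = 237*326 = 77262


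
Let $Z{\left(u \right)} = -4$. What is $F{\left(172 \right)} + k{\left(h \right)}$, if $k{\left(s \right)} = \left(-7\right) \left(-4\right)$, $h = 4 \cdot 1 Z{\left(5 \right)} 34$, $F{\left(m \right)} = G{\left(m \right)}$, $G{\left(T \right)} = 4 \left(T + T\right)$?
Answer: $1404$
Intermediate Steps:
$G{\left(T \right)} = 8 T$ ($G{\left(T \right)} = 4 \cdot 2 T = 8 T$)
$F{\left(m \right)} = 8 m$
$h = -544$ ($h = 4 \cdot 1 \left(-4\right) 34 = 4 \left(-4\right) 34 = \left(-16\right) 34 = -544$)
$k{\left(s \right)} = 28$
$F{\left(172 \right)} + k{\left(h \right)} = 8 \cdot 172 + 28 = 1376 + 28 = 1404$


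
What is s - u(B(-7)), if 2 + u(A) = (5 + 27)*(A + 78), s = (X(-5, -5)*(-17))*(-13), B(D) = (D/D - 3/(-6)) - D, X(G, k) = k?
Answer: -3871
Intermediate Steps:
B(D) = 3/2 - D (B(D) = (1 - 3*(-⅙)) - D = (1 + ½) - D = 3/2 - D)
s = -1105 (s = -5*(-17)*(-13) = 85*(-13) = -1105)
u(A) = 2494 + 32*A (u(A) = -2 + (5 + 27)*(A + 78) = -2 + 32*(78 + A) = -2 + (2496 + 32*A) = 2494 + 32*A)
s - u(B(-7)) = -1105 - (2494 + 32*(3/2 - 1*(-7))) = -1105 - (2494 + 32*(3/2 + 7)) = -1105 - (2494 + 32*(17/2)) = -1105 - (2494 + 272) = -1105 - 1*2766 = -1105 - 2766 = -3871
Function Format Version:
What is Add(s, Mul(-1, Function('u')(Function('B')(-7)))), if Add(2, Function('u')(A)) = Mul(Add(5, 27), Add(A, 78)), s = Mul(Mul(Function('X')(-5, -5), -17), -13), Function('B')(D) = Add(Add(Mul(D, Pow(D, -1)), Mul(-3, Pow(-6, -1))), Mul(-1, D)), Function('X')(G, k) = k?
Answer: -3871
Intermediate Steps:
Function('B')(D) = Add(Rational(3, 2), Mul(-1, D)) (Function('B')(D) = Add(Add(1, Mul(-3, Rational(-1, 6))), Mul(-1, D)) = Add(Add(1, Rational(1, 2)), Mul(-1, D)) = Add(Rational(3, 2), Mul(-1, D)))
s = -1105 (s = Mul(Mul(-5, -17), -13) = Mul(85, -13) = -1105)
Function('u')(A) = Add(2494, Mul(32, A)) (Function('u')(A) = Add(-2, Mul(Add(5, 27), Add(A, 78))) = Add(-2, Mul(32, Add(78, A))) = Add(-2, Add(2496, Mul(32, A))) = Add(2494, Mul(32, A)))
Add(s, Mul(-1, Function('u')(Function('B')(-7)))) = Add(-1105, Mul(-1, Add(2494, Mul(32, Add(Rational(3, 2), Mul(-1, -7)))))) = Add(-1105, Mul(-1, Add(2494, Mul(32, Add(Rational(3, 2), 7))))) = Add(-1105, Mul(-1, Add(2494, Mul(32, Rational(17, 2))))) = Add(-1105, Mul(-1, Add(2494, 272))) = Add(-1105, Mul(-1, 2766)) = Add(-1105, -2766) = -3871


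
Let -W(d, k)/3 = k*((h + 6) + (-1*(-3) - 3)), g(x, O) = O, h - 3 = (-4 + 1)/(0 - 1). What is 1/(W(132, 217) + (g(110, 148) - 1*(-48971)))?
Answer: 1/41307 ≈ 2.4209e-5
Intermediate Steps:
h = 6 (h = 3 + (-4 + 1)/(0 - 1) = 3 - 3/(-1) = 3 - 3*(-1) = 3 + 3 = 6)
W(d, k) = -36*k (W(d, k) = -3*k*((6 + 6) + (-1*(-3) - 3)) = -3*k*(12 + (3 - 3)) = -3*k*(12 + 0) = -3*k*12 = -36*k)
1/(W(132, 217) + (g(110, 148) - 1*(-48971))) = 1/(-36*217 + (148 - 1*(-48971))) = 1/(-7812 + (148 + 48971)) = 1/(-7812 + 49119) = 1/41307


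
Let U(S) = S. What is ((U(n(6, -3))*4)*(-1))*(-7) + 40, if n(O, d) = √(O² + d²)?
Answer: 40 + 84*√5 ≈ 227.83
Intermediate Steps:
((U(n(6, -3))*4)*(-1))*(-7) + 40 = ((√(6² + (-3)²)*4)*(-1))*(-7) + 40 = ((√(36 + 9)*4)*(-1))*(-7) + 40 = ((√45*4)*(-1))*(-7) + 40 = (((3*√5)*4)*(-1))*(-7) + 40 = ((12*√5)*(-1))*(-7) + 40 = -12*√5*(-7) + 40 = 84*√5 + 40 = 40 + 84*√5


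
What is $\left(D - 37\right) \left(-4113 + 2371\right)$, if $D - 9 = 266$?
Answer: $-414596$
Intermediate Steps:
$D = 275$ ($D = 9 + 266 = 275$)
$\left(D - 37\right) \left(-4113 + 2371\right) = \left(275 - 37\right) \left(-4113 + 2371\right) = 238 \left(-1742\right) = -414596$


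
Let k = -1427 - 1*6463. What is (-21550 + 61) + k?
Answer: -29379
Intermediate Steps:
k = -7890 (k = -1427 - 6463 = -7890)
(-21550 + 61) + k = (-21550 + 61) - 7890 = -21489 - 7890 = -29379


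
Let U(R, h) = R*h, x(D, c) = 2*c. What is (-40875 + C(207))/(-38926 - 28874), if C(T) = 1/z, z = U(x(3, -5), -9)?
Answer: 3678749/6102000 ≈ 0.60288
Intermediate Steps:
z = 90 (z = (2*(-5))*(-9) = -10*(-9) = 90)
C(T) = 1/90
(-40875 + C(207))/(-38926 - 28874) = (-40875 + 1/90)/(-38926 - 28874) = -3678749/90/(-67800) = -3678749/90*(-1/67800) = 3678749/6102000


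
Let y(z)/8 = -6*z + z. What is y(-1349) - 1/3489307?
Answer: 188283005719/3489307 ≈ 53960.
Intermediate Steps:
y(z) = -40*z (y(z) = 8*(-6*z + z) = 8*(-5*z) = -40*z)
y(-1349) - 1/3489307 = -40*(-1349) - 1/3489307 = 53960 - 1*1/3489307 = 53960 - 1/3489307 = 188283005719/3489307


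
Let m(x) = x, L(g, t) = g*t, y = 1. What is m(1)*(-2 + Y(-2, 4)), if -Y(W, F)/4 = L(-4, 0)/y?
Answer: -2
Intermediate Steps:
Y(W, F) = 0 (Y(W, F) = -4*(-4*0)/1 = -0 = -4*0 = 0)
m(1)*(-2 + Y(-2, 4)) = 1*(-2 + 0) = 1*(-2) = -2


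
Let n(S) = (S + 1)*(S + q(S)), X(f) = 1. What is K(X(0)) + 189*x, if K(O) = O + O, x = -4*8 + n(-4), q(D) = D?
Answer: -1510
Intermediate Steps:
n(S) = 2*S*(1 + S) (n(S) = (S + 1)*(S + S) = (1 + S)*(2*S) = 2*S*(1 + S))
x = -8 (x = -4*8 + 2*(-4)*(1 - 4) = -32 + 2*(-4)*(-3) = -32 + 24 = -8)
K(O) = 2*O
K(X(0)) + 189*x = 2*1 + 189*(-8) = 2 - 1512 = -1510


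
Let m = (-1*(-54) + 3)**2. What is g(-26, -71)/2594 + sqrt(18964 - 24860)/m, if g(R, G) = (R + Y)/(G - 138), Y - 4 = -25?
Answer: 47/542146 + 2*I*sqrt(1474)/3249 ≈ 8.6693e-5 + 0.023634*I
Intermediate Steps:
Y = -21 (Y = 4 - 25 = -21)
m = 3249 (m = (54 + 3)**2 = 57**2 = 3249)
g(R, G) = (-21 + R)/(-138 + G) (g(R, G) = (R - 21)/(G - 138) = (-21 + R)/(-138 + G))
g(-26, -71)/2594 + sqrt(18964 - 24860)/m = ((-21 - 26)/(-138 - 71))/2594 + sqrt(18964 - 24860)/3249 = (-47/(-209))*(1/2594) + sqrt(-5896)*(1/3249) = -1/209*(-47)*(1/2594) + (2*I*sqrt(1474))*(1/3249) = (47/209)*(1/2594) + 2*I*sqrt(1474)/3249 = 47/542146 + 2*I*sqrt(1474)/3249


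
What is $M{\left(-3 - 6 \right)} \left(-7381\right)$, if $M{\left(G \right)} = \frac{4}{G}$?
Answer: $\frac{29524}{9} \approx 3280.4$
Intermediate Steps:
$M{\left(-3 - 6 \right)} \left(-7381\right) = \frac{4}{-3 - 6} \left(-7381\right) = \frac{4}{-9} \left(-7381\right) = 4 \left(- \frac{1}{9}\right) \left(-7381\right) = \left(- \frac{4}{9}\right) \left(-7381\right) = \frac{29524}{9}$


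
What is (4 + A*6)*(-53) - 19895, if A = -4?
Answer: -18835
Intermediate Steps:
(4 + A*6)*(-53) - 19895 = (4 - 4*6)*(-53) - 19895 = (4 - 24)*(-53) - 19895 = -20*(-53) - 19895 = 1060 - 19895 = -18835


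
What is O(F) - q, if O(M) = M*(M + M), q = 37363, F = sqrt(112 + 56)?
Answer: -37027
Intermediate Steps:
F = 2*sqrt(42) (F = sqrt(168) = 2*sqrt(42) ≈ 12.961)
O(M) = 2*M**2 (O(M) = M*(2*M) = 2*M**2)
O(F) - q = 2*(2*sqrt(42))**2 - 1*37363 = 2*168 - 37363 = 336 - 37363 = -37027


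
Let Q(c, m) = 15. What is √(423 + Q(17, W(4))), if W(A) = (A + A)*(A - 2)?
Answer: √438 ≈ 20.928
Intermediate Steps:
W(A) = 2*A*(-2 + A) (W(A) = (2*A)*(-2 + A) = 2*A*(-2 + A))
√(423 + Q(17, W(4))) = √(423 + 15) = √438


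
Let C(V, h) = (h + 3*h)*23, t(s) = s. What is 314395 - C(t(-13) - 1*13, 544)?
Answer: 264347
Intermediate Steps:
C(V, h) = 92*h (C(V, h) = (4*h)*23 = 92*h)
314395 - C(t(-13) - 1*13, 544) = 314395 - 92*544 = 314395 - 1*50048 = 314395 - 50048 = 264347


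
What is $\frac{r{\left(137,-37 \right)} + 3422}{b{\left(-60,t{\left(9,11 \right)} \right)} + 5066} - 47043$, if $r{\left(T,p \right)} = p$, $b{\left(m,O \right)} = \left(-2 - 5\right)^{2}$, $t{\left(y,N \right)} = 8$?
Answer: $- \frac{48124312}{1023} \approx -47042.0$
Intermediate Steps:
$b{\left(m,O \right)} = 49$ ($b{\left(m,O \right)} = \left(-7\right)^{2} = 49$)
$\frac{r{\left(137,-37 \right)} + 3422}{b{\left(-60,t{\left(9,11 \right)} \right)} + 5066} - 47043 = \frac{-37 + 3422}{49 + 5066} - 47043 = \frac{3385}{5115} - 47043 = 3385 \cdot \frac{1}{5115} - 47043 = \frac{677}{1023} - 47043 = - \frac{48124312}{1023}$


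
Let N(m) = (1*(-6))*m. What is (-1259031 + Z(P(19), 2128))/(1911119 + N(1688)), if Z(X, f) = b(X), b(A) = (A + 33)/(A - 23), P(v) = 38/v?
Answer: -3777098/5702973 ≈ -0.66230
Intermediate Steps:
b(A) = (33 + A)/(-23 + A)
N(m) = -6*m
Z(X, f) = (33 + X)/(-23 + X)
(-1259031 + Z(P(19), 2128))/(1911119 + N(1688)) = (-1259031 + (33 + 38/19)/(-23 + 38/19))/(1911119 - 6*1688) = (-1259031 + (33 + 38*(1/19))/(-23 + 38*(1/19)))/(1911119 - 10128) = (-1259031 + (33 + 2)/(-23 + 2))/1900991 = (-1259031 + 35/(-21))*(1/1900991) = (-1259031 - 1/21*35)*(1/1900991) = (-1259031 - 5/3)*(1/1900991) = -3777098/3*1/1900991 = -3777098/5702973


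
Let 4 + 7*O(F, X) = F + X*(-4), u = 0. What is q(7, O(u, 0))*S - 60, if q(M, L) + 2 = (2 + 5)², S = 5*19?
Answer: 4405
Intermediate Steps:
S = 95
O(F, X) = -4/7 - 4*X/7 + F/7 (O(F, X) = -4/7 + (F + X*(-4))/7 = -4/7 + (F - 4*X)/7 = -4/7 + (-4*X/7 + F/7) = -4/7 - 4*X/7 + F/7)
q(M, L) = 47 (q(M, L) = -2 + (2 + 5)² = -2 + 7² = -2 + 49 = 47)
q(7, O(u, 0))*S - 60 = 47*95 - 60 = 4465 - 60 = 4405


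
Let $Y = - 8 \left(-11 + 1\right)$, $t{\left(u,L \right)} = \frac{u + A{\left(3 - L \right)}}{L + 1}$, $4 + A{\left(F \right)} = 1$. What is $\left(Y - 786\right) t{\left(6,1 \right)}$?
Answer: $-1059$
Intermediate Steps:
$A{\left(F \right)} = -3$ ($A{\left(F \right)} = -4 + 1 = -3$)
$t{\left(u,L \right)} = \frac{-3 + u}{1 + L}$ ($t{\left(u,L \right)} = \frac{u - 3}{L + 1} = \frac{-3 + u}{1 + L}$)
$Y = 80$ ($Y = \left(-8\right) \left(-10\right) = 80$)
$\left(Y - 786\right) t{\left(6,1 \right)} = \left(80 - 786\right) \frac{-3 + 6}{1 + 1} = \left(80 - 786\right) \frac{1}{2} \cdot 3 = - 706 \cdot \frac{1}{2} \cdot 3 = \left(-706\right) \frac{3}{2} = -1059$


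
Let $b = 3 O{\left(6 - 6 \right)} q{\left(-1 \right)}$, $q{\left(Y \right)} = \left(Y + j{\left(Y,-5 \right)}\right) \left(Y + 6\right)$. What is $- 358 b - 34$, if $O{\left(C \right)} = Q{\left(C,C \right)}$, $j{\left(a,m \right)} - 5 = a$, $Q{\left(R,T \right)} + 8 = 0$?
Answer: $128846$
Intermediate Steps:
$Q{\left(R,T \right)} = -8$ ($Q{\left(R,T \right)} = -8 + 0 = -8$)
$j{\left(a,m \right)} = 5 + a$
$O{\left(C \right)} = -8$
$q{\left(Y \right)} = \left(5 + 2 Y\right) \left(6 + Y\right)$ ($q{\left(Y \right)} = \left(Y + \left(5 + Y\right)\right) \left(Y + 6\right) = \left(5 + 2 Y\right) \left(6 + Y\right)$)
$b = -360$ ($b = 3 \left(-8\right) \left(30 + 2 \left(-1\right)^{2} + 17 \left(-1\right)\right) = - 24 \left(30 + 2 \cdot 1 - 17\right) = - 24 \left(30 + 2 - 17\right) = \left(-24\right) 15 = -360$)
$- 358 b - 34 = \left(-358\right) \left(-360\right) - 34 = 128880 - 34 = 128846$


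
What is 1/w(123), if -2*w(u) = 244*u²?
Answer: -1/1845738 ≈ -5.4179e-7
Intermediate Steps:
w(u) = -122*u²
1/w(123) = 1/(-122*123²) = 1/(-122*15129) = 1/(-1845738) = -1/1845738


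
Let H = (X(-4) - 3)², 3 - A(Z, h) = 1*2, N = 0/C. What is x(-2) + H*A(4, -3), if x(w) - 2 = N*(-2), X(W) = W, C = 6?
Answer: 51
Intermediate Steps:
N = 0 (N = 0/6 = 0*(⅙) = 0)
A(Z, h) = 1 (A(Z, h) = 3 - 2 = 1)
H = 49 (H = (-4 - 3)² = (-7)² = 49)
x(w) = 2 (x(w) = 2 + 0*(-2) = 2 + 0 = 2)
x(-2) + H*A(4, -3) = 2 + 49*1 = 2 + 49 = 51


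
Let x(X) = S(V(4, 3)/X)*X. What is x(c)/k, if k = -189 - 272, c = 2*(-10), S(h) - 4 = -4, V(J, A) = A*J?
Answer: 0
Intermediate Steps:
S(h) = 0 (S(h) = 4 - 4 = 0)
c = -20
x(X) = 0 (x(X) = 0*X = 0)
k = -461
x(c)/k = 0/(-461) = 0*(-1/461) = 0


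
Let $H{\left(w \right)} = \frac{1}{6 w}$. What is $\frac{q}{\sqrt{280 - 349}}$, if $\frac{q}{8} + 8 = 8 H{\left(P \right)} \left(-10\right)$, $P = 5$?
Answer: $\frac{256 i \sqrt{69}}{207} \approx 10.273 i$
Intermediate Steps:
$H{\left(w \right)} = \frac{1}{6 w}$
$q = - \frac{256}{3}$ ($q = -64 + 8 \cdot 8 \frac{1}{6 \cdot 5} \left(-10\right) = -64 + 8 \cdot 8 \cdot \frac{1}{6} \cdot \frac{1}{5} \left(-10\right) = -64 + 8 \cdot 8 \cdot \frac{1}{30} \left(-10\right) = -64 + 8 \cdot \frac{4}{15} \left(-10\right) = -64 + 8 \left(- \frac{8}{3}\right) = -64 - \frac{64}{3} = - \frac{256}{3} \approx -85.333$)
$\frac{q}{\sqrt{280 - 349}} = - \frac{256}{3 \sqrt{280 - 349}} = - \frac{256}{3 \sqrt{-69}} = - \frac{256}{3 i \sqrt{69}} = - \frac{256 \left(- \frac{i \sqrt{69}}{69}\right)}{3} = \frac{256 i \sqrt{69}}{207}$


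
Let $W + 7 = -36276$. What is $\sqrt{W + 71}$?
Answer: $2 i \sqrt{9053} \approx 190.29 i$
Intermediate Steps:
$W = -36283$ ($W = -7 - 36276 = -36283$)
$\sqrt{W + 71} = \sqrt{-36283 + 71} = \sqrt{-36212} = 2 i \sqrt{9053}$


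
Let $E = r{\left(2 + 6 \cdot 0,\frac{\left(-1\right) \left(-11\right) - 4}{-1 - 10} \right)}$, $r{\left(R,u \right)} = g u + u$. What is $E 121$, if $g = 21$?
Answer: $-1694$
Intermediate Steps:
$r{\left(R,u \right)} = 22 u$ ($r{\left(R,u \right)} = 21 u + u = 22 u$)
$E = -14$ ($E = 22 \frac{\left(-1\right) \left(-11\right) - 4}{-1 - 10} = 22 \frac{11 - 4}{-11} = 22 \cdot 7 \left(- \frac{1}{11}\right) = 22 \left(- \frac{7}{11}\right) = -14$)
$E 121 = \left(-14\right) 121 = -1694$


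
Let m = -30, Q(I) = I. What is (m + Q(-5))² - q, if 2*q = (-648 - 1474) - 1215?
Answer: 5787/2 ≈ 2893.5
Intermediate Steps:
q = -3337/2 (q = ((-648 - 1474) - 1215)/2 = (-2122 - 1215)/2 = (½)*(-3337) = -3337/2 ≈ -1668.5)
(m + Q(-5))² - q = (-30 - 5)² - 1*(-3337/2) = (-35)² + 3337/2 = 1225 + 3337/2 = 5787/2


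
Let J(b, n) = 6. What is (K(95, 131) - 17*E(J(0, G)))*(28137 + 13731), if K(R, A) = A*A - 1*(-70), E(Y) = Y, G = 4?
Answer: 717156972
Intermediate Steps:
K(R, A) = 70 + A² (K(R, A) = A² + 70 = 70 + A²)
(K(95, 131) - 17*E(J(0, G)))*(28137 + 13731) = ((70 + 131²) - 17*6)*(28137 + 13731) = ((70 + 17161) - 102)*41868 = (17231 - 102)*41868 = 17129*41868 = 717156972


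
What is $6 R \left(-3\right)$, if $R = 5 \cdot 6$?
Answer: $-540$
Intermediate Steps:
$R = 30$
$6 R \left(-3\right) = 6 \cdot 30 \left(-3\right) = 180 \left(-3\right) = -540$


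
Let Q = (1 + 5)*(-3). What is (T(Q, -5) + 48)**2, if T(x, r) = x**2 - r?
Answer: 142129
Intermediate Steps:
Q = -18 (Q = 6*(-3) = -18)
(T(Q, -5) + 48)**2 = (((-18)**2 - 1*(-5)) + 48)**2 = ((324 + 5) + 48)**2 = (329 + 48)**2 = 377**2 = 142129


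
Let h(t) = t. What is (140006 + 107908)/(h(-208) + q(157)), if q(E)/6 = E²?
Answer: 123957/73843 ≈ 1.6787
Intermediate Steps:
q(E) = 6*E²
(140006 + 107908)/(h(-208) + q(157)) = (140006 + 107908)/(-208 + 6*157²) = 247914/(-208 + 6*24649) = 247914/(-208 + 147894) = 247914/147686 = 247914*(1/147686) = 123957/73843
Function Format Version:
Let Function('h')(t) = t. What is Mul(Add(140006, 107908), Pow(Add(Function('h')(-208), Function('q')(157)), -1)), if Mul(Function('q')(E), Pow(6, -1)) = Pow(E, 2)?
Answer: Rational(123957, 73843) ≈ 1.6787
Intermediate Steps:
Function('q')(E) = Mul(6, Pow(E, 2))
Mul(Add(140006, 107908), Pow(Add(Function('h')(-208), Function('q')(157)), -1)) = Mul(Add(140006, 107908), Pow(Add(-208, Mul(6, Pow(157, 2))), -1)) = Mul(247914, Pow(Add(-208, Mul(6, 24649)), -1)) = Mul(247914, Pow(Add(-208, 147894), -1)) = Mul(247914, Pow(147686, -1)) = Mul(247914, Rational(1, 147686)) = Rational(123957, 73843)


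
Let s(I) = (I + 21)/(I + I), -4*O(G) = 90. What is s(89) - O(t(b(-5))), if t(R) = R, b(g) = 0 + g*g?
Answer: 4115/178 ≈ 23.118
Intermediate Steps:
b(g) = g² (b(g) = 0 + g² = g²)
O(G) = -45/2 (O(G) = -¼*90 = -45/2)
s(I) = (21 + I)/(2*I) (s(I) = (21 + I)/((2*I)) = (21 + I)*(1/(2*I)) = (21 + I)/(2*I))
s(89) - O(t(b(-5))) = (½)*(21 + 89)/89 - 1*(-45/2) = (½)*(1/89)*110 + 45/2 = 55/89 + 45/2 = 4115/178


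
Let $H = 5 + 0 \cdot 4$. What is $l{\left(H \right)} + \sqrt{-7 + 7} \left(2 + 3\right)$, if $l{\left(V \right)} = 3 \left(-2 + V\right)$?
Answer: $9$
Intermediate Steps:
$H = 5$ ($H = 5 + 0 = 5$)
$l{\left(V \right)} = -6 + 3 V$
$l{\left(H \right)} + \sqrt{-7 + 7} \left(2 + 3\right) = \left(-6 + 3 \cdot 5\right) + \sqrt{-7 + 7} \left(2 + 3\right) = \left(-6 + 15\right) + \sqrt{0} \cdot 5 = 9 + 0 \cdot 5 = 9 + 0 = 9$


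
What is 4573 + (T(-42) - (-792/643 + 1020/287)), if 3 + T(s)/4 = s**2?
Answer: 2143384241/184541 ≈ 11615.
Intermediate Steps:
T(s) = -12 + 4*s**2
4573 + (T(-42) - (-792/643 + 1020/287)) = 4573 + ((-12 + 4*(-42)**2) - (-792/643 + 1020/287)) = 4573 + ((-12 + 4*1764) - (-792*1/643 + 1020*(1/287))) = 4573 + ((-12 + 7056) - (-792/643 + 1020/287)) = 4573 + (7044 - 1*428556/184541) = 4573 + (7044 - 428556/184541) = 4573 + 1299478248/184541 = 2143384241/184541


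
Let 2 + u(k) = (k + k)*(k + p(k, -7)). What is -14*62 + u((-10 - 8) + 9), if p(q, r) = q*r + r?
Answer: -1716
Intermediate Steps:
p(q, r) = r + q*r
u(k) = -2 + 2*k*(-7 - 6*k) (u(k) = -2 + (k + k)*(k - 7*(1 + k)) = -2 + (2*k)*(k + (-7 - 7*k)) = -2 + (2*k)*(-7 - 6*k) = -2 + 2*k*(-7 - 6*k))
-14*62 + u((-10 - 8) + 9) = -14*62 + (-2 - 14*((-10 - 8) + 9) - 12*((-10 - 8) + 9)²) = -1*868 + (-2 - 14*(-18 + 9) - 12*(-18 + 9)²) = -868 + (-2 - 14*(-9) - 12*(-9)²) = -868 + (-2 + 126 - 12*81) = -868 + (-2 + 126 - 972) = -868 - 848 = -1716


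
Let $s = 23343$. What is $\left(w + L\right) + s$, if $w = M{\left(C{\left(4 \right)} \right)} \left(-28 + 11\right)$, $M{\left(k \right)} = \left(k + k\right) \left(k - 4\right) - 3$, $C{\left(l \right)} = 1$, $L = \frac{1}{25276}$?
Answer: $\frac{593884897}{25276} \approx 23496.0$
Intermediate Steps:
$L = \frac{1}{25276} \approx 3.9563 \cdot 10^{-5}$
$M{\left(k \right)} = -3 + 2 k \left(-4 + k\right)$ ($M{\left(k \right)} = 2 k \left(-4 + k\right) - 3 = -3 + 2 k \left(-4 + k\right)$)
$w = 153$ ($w = \left(-3 - 8 + 2 \cdot 1^{2}\right) \left(-28 + 11\right) = \left(-3 - 8 + 2 \cdot 1\right) \left(-17\right) = \left(-3 - 8 + 2\right) \left(-17\right) = \left(-9\right) \left(-17\right) = 153$)
$\left(w + L\right) + s = \left(153 + \frac{1}{25276}\right) + 23343 = \frac{3867229}{25276} + 23343 = \frac{593884897}{25276}$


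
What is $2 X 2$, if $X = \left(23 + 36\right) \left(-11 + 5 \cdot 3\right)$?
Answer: $944$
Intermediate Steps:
$X = 236$ ($X = 59 \left(-11 + 15\right) = 59 \cdot 4 = 236$)
$2 X 2 = 2 \cdot 236 \cdot 2 = 472 \cdot 2 = 944$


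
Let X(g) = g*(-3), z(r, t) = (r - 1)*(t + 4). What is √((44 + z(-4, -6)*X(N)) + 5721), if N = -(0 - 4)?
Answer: √5645 ≈ 75.133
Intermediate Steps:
z(r, t) = (-1 + r)*(4 + t)
N = 4 (N = -1*(-4) = 4)
X(g) = -3*g
√((44 + z(-4, -6)*X(N)) + 5721) = √((44 + (-4 - 1*(-6) + 4*(-4) - 4*(-6))*(-3*4)) + 5721) = √((44 + (-4 + 6 - 16 + 24)*(-12)) + 5721) = √((44 + 10*(-12)) + 5721) = √((44 - 120) + 5721) = √(-76 + 5721) = √5645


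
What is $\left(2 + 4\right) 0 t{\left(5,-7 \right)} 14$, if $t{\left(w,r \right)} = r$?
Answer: $0$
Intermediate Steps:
$\left(2 + 4\right) 0 t{\left(5,-7 \right)} 14 = \left(2 + 4\right) 0 \left(-7\right) 14 = 6 \cdot 0 \left(-7\right) 14 = 0 \left(-7\right) 14 = 0 \cdot 14 = 0$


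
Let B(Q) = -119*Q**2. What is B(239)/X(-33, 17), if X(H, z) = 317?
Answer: -6797399/317 ≈ -21443.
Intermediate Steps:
B(239)/X(-33, 17) = -119*239**2/317 = -119*57121*(1/317) = -6797399*1/317 = -6797399/317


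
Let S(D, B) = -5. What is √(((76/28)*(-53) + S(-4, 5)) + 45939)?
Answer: √2243717/7 ≈ 213.99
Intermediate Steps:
√(((76/28)*(-53) + S(-4, 5)) + 45939) = √(((76/28)*(-53) - 5) + 45939) = √(((76*(1/28))*(-53) - 5) + 45939) = √(((19/7)*(-53) - 5) + 45939) = √((-1007/7 - 5) + 45939) = √(-1042/7 + 45939) = √(320531/7) = √2243717/7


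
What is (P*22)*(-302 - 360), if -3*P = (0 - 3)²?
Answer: 43692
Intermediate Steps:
P = -3 (P = -(0 - 3)²/3 = -⅓*(-3)² = -⅓*9 = -3)
(P*22)*(-302 - 360) = (-3*22)*(-302 - 360) = -66*(-662) = 43692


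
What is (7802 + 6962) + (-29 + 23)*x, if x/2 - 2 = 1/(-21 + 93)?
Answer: 88439/6 ≈ 14740.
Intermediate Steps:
x = 145/36 (x = 4 + 2/(-21 + 93) = 4 + 2/72 = 4 + 2*(1/72) = 4 + 1/36 = 145/36 ≈ 4.0278)
(7802 + 6962) + (-29 + 23)*x = (7802 + 6962) + (-29 + 23)*(145/36) = 14764 - 6*145/36 = 14764 - 145/6 = 88439/6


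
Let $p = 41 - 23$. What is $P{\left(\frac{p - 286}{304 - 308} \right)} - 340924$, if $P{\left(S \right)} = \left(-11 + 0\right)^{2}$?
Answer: $-340803$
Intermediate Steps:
$p = 18$
$P{\left(S \right)} = 121$ ($P{\left(S \right)} = \left(-11\right)^{2} = 121$)
$P{\left(\frac{p - 286}{304 - 308} \right)} - 340924 = 121 - 340924 = -340803$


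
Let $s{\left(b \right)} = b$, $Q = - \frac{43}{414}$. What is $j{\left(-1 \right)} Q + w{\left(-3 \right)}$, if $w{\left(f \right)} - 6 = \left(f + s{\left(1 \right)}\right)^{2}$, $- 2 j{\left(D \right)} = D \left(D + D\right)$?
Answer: $\frac{4183}{414} \approx 10.104$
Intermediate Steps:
$Q = - \frac{43}{414}$ ($Q = \left(-43\right) \frac{1}{414} = - \frac{43}{414} \approx -0.10386$)
$j{\left(D \right)} = - D^{2}$ ($j{\left(D \right)} = - \frac{D \left(D + D\right)}{2} = - \frac{D 2 D}{2} = - \frac{2 D^{2}}{2} = - D^{2}$)
$w{\left(f \right)} = 6 + \left(1 + f\right)^{2}$ ($w{\left(f \right)} = 6 + \left(f + 1\right)^{2} = 6 + \left(1 + f\right)^{2}$)
$j{\left(-1 \right)} Q + w{\left(-3 \right)} = - \left(-1\right)^{2} \left(- \frac{43}{414}\right) + \left(6 + \left(1 - 3\right)^{2}\right) = \left(-1\right) 1 \left(- \frac{43}{414}\right) + \left(6 + \left(-2\right)^{2}\right) = \left(-1\right) \left(- \frac{43}{414}\right) + \left(6 + 4\right) = \frac{43}{414} + 10 = \frac{4183}{414}$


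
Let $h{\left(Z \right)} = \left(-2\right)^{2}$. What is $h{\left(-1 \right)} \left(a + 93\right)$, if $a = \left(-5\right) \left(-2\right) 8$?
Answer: $692$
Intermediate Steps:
$h{\left(Z \right)} = 4$
$a = 80$ ($a = 10 \cdot 8 = 80$)
$h{\left(-1 \right)} \left(a + 93\right) = 4 \left(80 + 93\right) = 4 \cdot 173 = 692$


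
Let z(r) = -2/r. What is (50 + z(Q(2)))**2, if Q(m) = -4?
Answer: 10201/4 ≈ 2550.3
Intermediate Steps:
(50 + z(Q(2)))**2 = (50 - 2/(-4))**2 = (50 - 2*(-1/4))**2 = (50 + 1/2)**2 = (101/2)**2 = 10201/4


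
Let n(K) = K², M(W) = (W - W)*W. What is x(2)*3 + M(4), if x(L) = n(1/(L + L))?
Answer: 3/16 ≈ 0.18750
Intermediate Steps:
M(W) = 0 (M(W) = 0*W = 0)
x(L) = 1/(4*L²) (x(L) = (1/(L + L))² = (1/(2*L))² = 1/(4*L²))
x(2)*3 + M(4) = ((¼)/2²)*3 + 0 = ((¼)*(¼))*3 + 0 = (1/16)*3 + 0 = 3/16 + 0 = 3/16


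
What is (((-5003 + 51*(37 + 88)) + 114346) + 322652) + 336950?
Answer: 775320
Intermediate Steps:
(((-5003 + 51*(37 + 88)) + 114346) + 322652) + 336950 = (((-5003 + 51*125) + 114346) + 322652) + 336950 = (((-5003 + 6375) + 114346) + 322652) + 336950 = ((1372 + 114346) + 322652) + 336950 = (115718 + 322652) + 336950 = 438370 + 336950 = 775320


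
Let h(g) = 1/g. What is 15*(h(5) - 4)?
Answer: -57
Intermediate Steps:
15*(h(5) - 4) = 15*(1/5 - 4) = 15*(⅕ - 4) = 15*(-19/5) = -57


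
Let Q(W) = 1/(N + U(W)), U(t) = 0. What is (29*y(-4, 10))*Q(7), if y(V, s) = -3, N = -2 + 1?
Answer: 87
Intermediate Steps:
N = -1
Q(W) = -1 (Q(W) = 1/(-1 + 0) = 1/(-1) = -1)
(29*y(-4, 10))*Q(7) = (29*(-3))*(-1) = -87*(-1) = 87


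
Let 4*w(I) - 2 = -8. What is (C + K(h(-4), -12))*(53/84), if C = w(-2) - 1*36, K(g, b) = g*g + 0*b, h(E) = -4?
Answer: -2279/168 ≈ -13.565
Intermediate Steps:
w(I) = -3/2 (w(I) = 1/2 + (1/4)*(-8) = 1/2 - 2 = -3/2)
K(g, b) = g**2 (K(g, b) = g**2 + 0 = g**2)
C = -75/2 (C = -3/2 - 1*36 = -3/2 - 36 = -75/2 ≈ -37.500)
(C + K(h(-4), -12))*(53/84) = (-75/2 + (-4)**2)*(53/84) = (-75/2 + 16)*(53*(1/84)) = -43/2*53/84 = -2279/168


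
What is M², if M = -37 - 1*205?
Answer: 58564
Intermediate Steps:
M = -242 (M = -37 - 205 = -242)
M² = (-242)² = 58564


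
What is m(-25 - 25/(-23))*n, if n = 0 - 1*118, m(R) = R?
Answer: 64900/23 ≈ 2821.7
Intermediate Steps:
n = -118 (n = 0 - 118 = -118)
m(-25 - 25/(-23))*n = (-25 - 25/(-23))*(-118) = (-25 - 25*(-1)/23)*(-118) = (-25 - 1*(-25/23))*(-118) = (-25 + 25/23)*(-118) = -550/23*(-118) = 64900/23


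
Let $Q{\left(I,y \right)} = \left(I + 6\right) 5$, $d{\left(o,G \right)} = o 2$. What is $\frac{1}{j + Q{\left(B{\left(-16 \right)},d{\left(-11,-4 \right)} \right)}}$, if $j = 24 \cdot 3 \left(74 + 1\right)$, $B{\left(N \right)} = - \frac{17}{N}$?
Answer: $\frac{16}{86965} \approx 0.00018398$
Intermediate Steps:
$d{\left(o,G \right)} = 2 o$
$Q{\left(I,y \right)} = 30 + 5 I$ ($Q{\left(I,y \right)} = \left(6 + I\right) 5 = 30 + 5 I$)
$j = 5400$ ($j = 72 \cdot 75 = 5400$)
$\frac{1}{j + Q{\left(B{\left(-16 \right)},d{\left(-11,-4 \right)} \right)}} = \frac{1}{5400 + \left(30 + 5 \left(- \frac{17}{-16}\right)\right)} = \frac{1}{5400 + \left(30 + 5 \left(\left(-17\right) \left(- \frac{1}{16}\right)\right)\right)} = \frac{1}{5400 + \left(30 + 5 \cdot \frac{17}{16}\right)} = \frac{1}{5400 + \left(30 + \frac{85}{16}\right)} = \frac{1}{5400 + \frac{565}{16}} = \frac{1}{\frac{86965}{16}} = \frac{16}{86965}$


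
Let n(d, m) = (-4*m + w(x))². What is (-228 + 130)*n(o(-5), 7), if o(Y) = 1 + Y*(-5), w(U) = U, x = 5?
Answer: -51842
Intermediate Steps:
o(Y) = 1 - 5*Y
n(d, m) = (5 - 4*m)² (n(d, m) = (-4*m + 5)² = (5 - 4*m)²)
(-228 + 130)*n(o(-5), 7) = (-228 + 130)*(-5 + 4*7)² = -98*(-5 + 28)² = -98*23² = -98*529 = -51842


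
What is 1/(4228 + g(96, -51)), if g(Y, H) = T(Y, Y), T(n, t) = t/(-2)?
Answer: 1/4180 ≈ 0.00023923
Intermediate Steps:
T(n, t) = -t/2 (T(n, t) = t*(-½) = -t/2)
g(Y, H) = -Y/2
1/(4228 + g(96, -51)) = 1/(4228 - ½*96) = 1/(4228 - 48) = 1/4180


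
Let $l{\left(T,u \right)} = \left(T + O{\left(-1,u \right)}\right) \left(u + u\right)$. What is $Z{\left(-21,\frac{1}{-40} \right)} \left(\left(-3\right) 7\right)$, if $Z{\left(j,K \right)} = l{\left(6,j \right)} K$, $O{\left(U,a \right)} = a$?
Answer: $\frac{1323}{4} \approx 330.75$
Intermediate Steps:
$l{\left(T,u \right)} = 2 u \left(T + u\right)$ ($l{\left(T,u \right)} = \left(T + u\right) \left(u + u\right) = \left(T + u\right) 2 u = 2 u \left(T + u\right)$)
$Z{\left(j,K \right)} = 2 K j \left(6 + j\right)$ ($Z{\left(j,K \right)} = 2 j \left(6 + j\right) K = 2 K j \left(6 + j\right)$)
$Z{\left(-21,\frac{1}{-40} \right)} \left(\left(-3\right) 7\right) = 2 \frac{1}{-40} \left(-21\right) \left(6 - 21\right) \left(\left(-3\right) 7\right) = 2 \left(- \frac{1}{40}\right) \left(-21\right) \left(-15\right) \left(-21\right) = \left(- \frac{63}{4}\right) \left(-21\right) = \frac{1323}{4}$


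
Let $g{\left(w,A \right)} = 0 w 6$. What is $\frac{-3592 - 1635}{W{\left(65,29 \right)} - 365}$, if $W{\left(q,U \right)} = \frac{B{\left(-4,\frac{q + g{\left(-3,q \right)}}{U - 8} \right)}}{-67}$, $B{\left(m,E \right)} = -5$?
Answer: $\frac{350209}{24450} \approx 14.323$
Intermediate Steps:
$g{\left(w,A \right)} = 0$ ($g{\left(w,A \right)} = 0 \cdot 6 = 0$)
$W{\left(q,U \right)} = \frac{5}{67}$ ($W{\left(q,U \right)} = - \frac{5}{-67} = \left(-5\right) \left(- \frac{1}{67}\right) = \frac{5}{67}$)
$\frac{-3592 - 1635}{W{\left(65,29 \right)} - 365} = \frac{-3592 - 1635}{\frac{5}{67} - 365} = - \frac{5227}{- \frac{24450}{67}} = \left(-5227\right) \left(- \frac{67}{24450}\right) = \frac{350209}{24450}$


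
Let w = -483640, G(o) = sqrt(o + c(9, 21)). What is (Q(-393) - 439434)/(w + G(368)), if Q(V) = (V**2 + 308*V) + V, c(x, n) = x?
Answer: 196561936080/233907649223 + 406422*sqrt(377)/233907649223 ≈ 0.84037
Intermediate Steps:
Q(V) = V**2 + 309*V
G(o) = sqrt(9 + o) (G(o) = sqrt(o + 9) = sqrt(9 + o))
(Q(-393) - 439434)/(w + G(368)) = (-393*(309 - 393) - 439434)/(-483640 + sqrt(9 + 368)) = (-393*(-84) - 439434)/(-483640 + sqrt(377)) = (33012 - 439434)/(-483640 + sqrt(377)) = -406422/(-483640 + sqrt(377))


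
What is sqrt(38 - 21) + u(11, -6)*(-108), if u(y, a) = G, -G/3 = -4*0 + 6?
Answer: 1944 + sqrt(17) ≈ 1948.1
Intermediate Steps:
G = -18 (G = -3*(-4*0 + 6) = -3*(0 + 6) = -3*6 = -18)
u(y, a) = -18
sqrt(38 - 21) + u(11, -6)*(-108) = sqrt(38 - 21) - 18*(-108) = sqrt(17) + 1944 = 1944 + sqrt(17)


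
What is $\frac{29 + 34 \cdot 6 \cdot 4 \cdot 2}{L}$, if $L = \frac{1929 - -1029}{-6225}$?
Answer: $- \frac{3446575}{986} \approx -3495.5$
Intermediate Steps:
$L = - \frac{986}{2075}$ ($L = \left(1929 + 1029\right) \left(- \frac{1}{6225}\right) = 2958 \left(- \frac{1}{6225}\right) = - \frac{986}{2075} \approx -0.47518$)
$\frac{29 + 34 \cdot 6 \cdot 4 \cdot 2}{L} = \frac{29 + 34 \cdot 6 \cdot 4 \cdot 2}{- \frac{986}{2075}} = \left(29 + 34 \cdot 24 \cdot 2\right) \left(- \frac{2075}{986}\right) = \left(29 + 34 \cdot 48\right) \left(- \frac{2075}{986}\right) = \left(29 + 1632\right) \left(- \frac{2075}{986}\right) = 1661 \left(- \frac{2075}{986}\right) = - \frac{3446575}{986}$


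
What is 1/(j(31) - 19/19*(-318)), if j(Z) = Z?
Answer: 1/349 ≈ 0.0028653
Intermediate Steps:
1/(j(31) - 19/19*(-318)) = 1/(31 - 19/19*(-318)) = 1/(31 - 19*1/19*(-318)) = 1/(31 - 1*(-318)) = 1/(31 + 318) = 1/349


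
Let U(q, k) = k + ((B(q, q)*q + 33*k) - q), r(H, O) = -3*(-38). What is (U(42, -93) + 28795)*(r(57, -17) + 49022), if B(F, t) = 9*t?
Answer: 2037522512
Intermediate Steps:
r(H, O) = 114
U(q, k) = -q + 9*q**2 + 34*k (U(q, k) = k + (((9*q)*q + 33*k) - q) = k + ((9*q**2 + 33*k) - q) = k + (-q + 9*q**2 + 33*k) = -q + 9*q**2 + 34*k)
(U(42, -93) + 28795)*(r(57, -17) + 49022) = ((-1*42 + 9*42**2 + 34*(-93)) + 28795)*(114 + 49022) = ((-42 + 9*1764 - 3162) + 28795)*49136 = ((-42 + 15876 - 3162) + 28795)*49136 = (12672 + 28795)*49136 = 41467*49136 = 2037522512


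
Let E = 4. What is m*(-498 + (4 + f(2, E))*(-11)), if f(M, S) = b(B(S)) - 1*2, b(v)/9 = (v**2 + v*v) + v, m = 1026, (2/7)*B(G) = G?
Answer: -41772564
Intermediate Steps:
B(G) = 7*G/2
b(v) = 9*v + 18*v**2 (b(v) = 9*((v**2 + v*v) + v) = 9*((v**2 + v**2) + v) = 9*(2*v**2 + v) = 9*(v + 2*v**2) = 9*v + 18*v**2)
f(M, S) = -2 + 63*S*(1 + 7*S)/2 (f(M, S) = 9*(7*S/2)*(1 + 2*(7*S/2)) - 1*2 = 9*(7*S/2)*(1 + 7*S) - 2 = 63*S*(1 + 7*S)/2 - 2 = -2 + 63*S*(1 + 7*S)/2)
m*(-498 + (4 + f(2, E))*(-11)) = 1026*(-498 + (4 + (-2 + (63/2)*4*(1 + 7*4)))*(-11)) = 1026*(-498 + (4 + (-2 + (63/2)*4*(1 + 28)))*(-11)) = 1026*(-498 + (4 + (-2 + (63/2)*4*29))*(-11)) = 1026*(-498 + (4 + (-2 + 3654))*(-11)) = 1026*(-498 + (4 + 3652)*(-11)) = 1026*(-498 + 3656*(-11)) = 1026*(-498 - 40216) = 1026*(-40714) = -41772564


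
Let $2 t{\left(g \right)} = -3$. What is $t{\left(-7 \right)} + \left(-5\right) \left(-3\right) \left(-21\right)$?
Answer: $- \frac{633}{2} \approx -316.5$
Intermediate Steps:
$t{\left(g \right)} = - \frac{3}{2}$ ($t{\left(g \right)} = \frac{1}{2} \left(-3\right) = - \frac{3}{2}$)
$t{\left(-7 \right)} + \left(-5\right) \left(-3\right) \left(-21\right) = - \frac{3}{2} + \left(-5\right) \left(-3\right) \left(-21\right) = - \frac{3}{2} + 15 \left(-21\right) = - \frac{3}{2} - 315 = - \frac{633}{2}$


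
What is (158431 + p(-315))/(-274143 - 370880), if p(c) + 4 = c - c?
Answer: -158427/645023 ≈ -0.24561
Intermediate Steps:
p(c) = -4 (p(c) = -4 + (c - c) = -4 + 0 = -4)
(158431 + p(-315))/(-274143 - 370880) = (158431 - 4)/(-274143 - 370880) = 158427/(-645023) = 158427*(-1/645023) = -158427/645023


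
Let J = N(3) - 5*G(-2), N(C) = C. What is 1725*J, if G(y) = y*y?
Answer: -29325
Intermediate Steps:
G(y) = y²
J = -17 (J = 3 - 5*(-2)² = 3 - 5*4 = 3 - 20 = -17)
1725*J = 1725*(-17) = -29325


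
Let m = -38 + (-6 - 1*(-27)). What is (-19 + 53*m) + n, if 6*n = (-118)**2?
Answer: 4202/3 ≈ 1400.7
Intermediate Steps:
n = 6962/3 (n = (1/6)*(-118)**2 = (1/6)*13924 = 6962/3 ≈ 2320.7)
m = -17 (m = -38 + (-6 + 27) = -38 + 21 = -17)
(-19 + 53*m) + n = (-19 + 53*(-17)) + 6962/3 = (-19 - 901) + 6962/3 = -920 + 6962/3 = 4202/3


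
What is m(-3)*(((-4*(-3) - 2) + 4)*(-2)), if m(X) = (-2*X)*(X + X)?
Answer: 1008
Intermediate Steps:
m(X) = -4*X² (m(X) = (-2*X)*(2*X) = -4*X²)
m(-3)*(((-4*(-3) - 2) + 4)*(-2)) = (-4*(-3)²)*(((-4*(-3) - 2) + 4)*(-2)) = (-4*9)*(((12 - 2) + 4)*(-2)) = -36*(10 + 4)*(-2) = -504*(-2) = -36*(-28) = 1008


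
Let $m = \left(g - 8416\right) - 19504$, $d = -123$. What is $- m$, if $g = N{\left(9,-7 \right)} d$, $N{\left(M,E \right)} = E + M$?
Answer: $28166$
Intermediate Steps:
$g = -246$ ($g = \left(-7 + 9\right) \left(-123\right) = 2 \left(-123\right) = -246$)
$m = -28166$ ($m = \left(-246 - 8416\right) - 19504 = -8662 - 19504 = -28166$)
$- m = \left(-1\right) \left(-28166\right) = 28166$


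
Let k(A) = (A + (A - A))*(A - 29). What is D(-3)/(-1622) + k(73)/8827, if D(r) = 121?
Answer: 4141797/14317394 ≈ 0.28928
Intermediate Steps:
k(A) = A*(-29 + A) (k(A) = (A + 0)*(-29 + A) = A*(-29 + A))
D(-3)/(-1622) + k(73)/8827 = 121/(-1622) + (73*(-29 + 73))/8827 = 121*(-1/1622) + (73*44)*(1/8827) = -121/1622 + 3212*(1/8827) = -121/1622 + 3212/8827 = 4141797/14317394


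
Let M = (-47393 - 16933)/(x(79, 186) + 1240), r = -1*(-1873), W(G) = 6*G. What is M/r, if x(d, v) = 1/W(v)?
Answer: -71787816/2591934193 ≈ -0.027697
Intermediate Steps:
r = 1873
x(d, v) = 1/(6*v)
M = -71787816/1383841 (M = (-47393 - 16933)/((⅙)/186 + 1240) = -64326/((⅙)*(1/186) + 1240) = -64326/(1/1116 + 1240) = -64326/1383841/1116 = -64326*1116/1383841 = -71787816/1383841 ≈ -51.876)
M/r = -71787816/1383841/1873 = -71787816/1383841*1/1873 = -71787816/2591934193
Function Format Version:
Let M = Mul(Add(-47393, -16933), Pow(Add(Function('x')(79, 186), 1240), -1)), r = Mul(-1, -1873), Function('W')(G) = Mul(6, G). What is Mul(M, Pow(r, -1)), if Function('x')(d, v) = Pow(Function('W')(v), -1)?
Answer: Rational(-71787816, 2591934193) ≈ -0.027697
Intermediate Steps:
r = 1873
Function('x')(d, v) = Mul(Rational(1, 6), Pow(v, -1)) (Function('x')(d, v) = Pow(Mul(6, v), -1) = Mul(Rational(1, 6), Pow(v, -1)))
M = Rational(-71787816, 1383841) (M = Mul(Add(-47393, -16933), Pow(Add(Mul(Rational(1, 6), Pow(186, -1)), 1240), -1)) = Mul(-64326, Pow(Add(Mul(Rational(1, 6), Rational(1, 186)), 1240), -1)) = Mul(-64326, Pow(Add(Rational(1, 1116), 1240), -1)) = Mul(-64326, Pow(Rational(1383841, 1116), -1)) = Mul(-64326, Rational(1116, 1383841)) = Rational(-71787816, 1383841) ≈ -51.876)
Mul(M, Pow(r, -1)) = Mul(Rational(-71787816, 1383841), Pow(1873, -1)) = Mul(Rational(-71787816, 1383841), Rational(1, 1873)) = Rational(-71787816, 2591934193)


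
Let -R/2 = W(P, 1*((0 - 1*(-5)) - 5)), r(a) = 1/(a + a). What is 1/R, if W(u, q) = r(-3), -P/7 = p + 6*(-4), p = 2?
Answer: 3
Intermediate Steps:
r(a) = 1/(2*a)
P = 154 (P = -7*(2 + 6*(-4)) = -7*(2 - 24) = -7*(-22) = 154)
W(u, q) = -⅙ (W(u, q) = (½)/(-3) = (½)*(-⅓) = -⅙)
R = ⅓ (R = -2*(-⅙) = ⅓ ≈ 0.33333)
1/R = 1/(⅓) = 3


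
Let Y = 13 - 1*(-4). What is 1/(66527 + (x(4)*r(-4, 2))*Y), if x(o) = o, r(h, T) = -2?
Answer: 1/66391 ≈ 1.5062e-5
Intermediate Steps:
Y = 17 (Y = 13 + 4 = 17)
1/(66527 + (x(4)*r(-4, 2))*Y) = 1/(66527 + (4*(-2))*17) = 1/(66527 - 8*17) = 1/(66527 - 136) = 1/66391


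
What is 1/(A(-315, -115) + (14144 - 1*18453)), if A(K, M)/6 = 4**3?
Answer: -1/3925 ≈ -0.00025478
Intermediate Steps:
A(K, M) = 384 (A(K, M) = 6*4**3 = 6*64 = 384)
1/(A(-315, -115) + (14144 - 1*18453)) = 1/(384 + (14144 - 1*18453)) = 1/(384 + (14144 - 18453)) = 1/(384 - 4309) = 1/(-3925) = -1/3925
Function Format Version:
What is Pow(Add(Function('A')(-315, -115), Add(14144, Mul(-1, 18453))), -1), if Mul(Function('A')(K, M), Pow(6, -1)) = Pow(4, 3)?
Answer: Rational(-1, 3925) ≈ -0.00025478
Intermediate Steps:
Function('A')(K, M) = 384 (Function('A')(K, M) = Mul(6, Pow(4, 3)) = Mul(6, 64) = 384)
Pow(Add(Function('A')(-315, -115), Add(14144, Mul(-1, 18453))), -1) = Pow(Add(384, Add(14144, Mul(-1, 18453))), -1) = Pow(Add(384, Add(14144, -18453)), -1) = Pow(Add(384, -4309), -1) = Pow(-3925, -1) = Rational(-1, 3925)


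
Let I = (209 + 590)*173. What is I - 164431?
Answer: -26204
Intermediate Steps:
I = 138227 (I = 799*173 = 138227)
I - 164431 = 138227 - 164431 = -26204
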